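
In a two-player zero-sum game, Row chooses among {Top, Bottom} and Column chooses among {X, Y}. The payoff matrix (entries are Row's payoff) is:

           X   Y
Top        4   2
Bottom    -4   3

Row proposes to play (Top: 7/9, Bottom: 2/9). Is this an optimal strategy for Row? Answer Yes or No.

Against X this mix gives (7/9)·4 + (2/9)·(-4) = 20/9.
Against Y this mix gives (7/9)·2 + (2/9)·3 = 20/9.
All of Column's active replies (X, Y) yield 20/9, and no column does worse for Row. The mix makes Column indifferent and guarantees 20/9, so it is optimal.

Yes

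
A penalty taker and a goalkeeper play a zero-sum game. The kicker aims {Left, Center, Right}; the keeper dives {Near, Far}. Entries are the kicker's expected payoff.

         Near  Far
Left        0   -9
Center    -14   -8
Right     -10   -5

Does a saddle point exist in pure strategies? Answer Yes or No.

No

Row minima: Left → -9, Center → -14, Right → -10; maximin = -9.
Column maxima: Near → 0, Far → -5; minimax = -5.
-9 ≠ -5, so no pure-strategy equilibrium exists.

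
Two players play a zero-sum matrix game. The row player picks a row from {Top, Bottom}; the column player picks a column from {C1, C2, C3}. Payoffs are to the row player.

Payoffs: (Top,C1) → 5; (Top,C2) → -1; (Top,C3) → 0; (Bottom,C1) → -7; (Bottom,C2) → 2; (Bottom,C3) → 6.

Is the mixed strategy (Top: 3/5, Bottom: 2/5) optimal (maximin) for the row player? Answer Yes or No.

Against C1 this mix gives (3/5)·5 + (2/5)·(-7) = 1/5.
Against C2 this mix gives (3/5)·(-1) + (2/5)·2 = 1/5.
Against C3 this mix gives (3/5)·0 + (2/5)·6 = 12/5.
All of the column player's active replies (C1, C2) yield 1/5, and no column does worse for the row player. The mix makes the column player indifferent and guarantees 1/5, so it is optimal.

Yes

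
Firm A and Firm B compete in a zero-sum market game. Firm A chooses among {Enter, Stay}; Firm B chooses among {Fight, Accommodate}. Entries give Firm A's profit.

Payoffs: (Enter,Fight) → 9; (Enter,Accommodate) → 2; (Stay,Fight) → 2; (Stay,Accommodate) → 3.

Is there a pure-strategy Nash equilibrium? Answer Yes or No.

No

Row minima: Enter → 2, Stay → 2; maximin = 2.
Column maxima: Fight → 9, Accommodate → 3; minimax = 3.
2 ≠ 3, so no pure-strategy equilibrium exists.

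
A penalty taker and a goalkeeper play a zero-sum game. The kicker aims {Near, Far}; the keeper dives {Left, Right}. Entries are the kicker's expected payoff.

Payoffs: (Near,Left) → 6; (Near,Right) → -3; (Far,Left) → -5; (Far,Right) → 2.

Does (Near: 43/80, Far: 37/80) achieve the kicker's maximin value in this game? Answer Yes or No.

No

Against Left this mix gives (43/80)·6 + (37/80)·(-5) = 73/80.
Against Right this mix gives (43/80)·(-3) + (37/80)·2 = -11/16.
The keeper will play Right, holding the kicker to -11/16. Shifting weight toward the row that does better against Right would raise this floor (the equalizing mix achieves -3/16 against both Right and Left), so the proposed strategy is not optimal.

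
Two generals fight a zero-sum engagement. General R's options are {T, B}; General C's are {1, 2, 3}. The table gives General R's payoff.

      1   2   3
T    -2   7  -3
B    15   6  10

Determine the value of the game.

Row minima: T → -3, B → 6; maximin = 6.
Column maxima: 1 → 15, 2 → 7, 3 → 10; minimax = 7.
6 ≠ 7, so there is no saddle point; optimal play is mixed.
1 is strictly dominated by 3 (it gives General R strictly more in every row), so General C never plays it.
On the remaining 2×2 (T, B vs 2, 3):
Let General R play T with probability p. Expected payoff against 2: 7p + 6(1−p) = p + 6; against 3: (-3)p + 10(1−p) = −13p + 10.
Setting these equal: p + 6 = −13p + 10 ⇒ 14p = 4 ⇒ p = 2/7, and the value is (1)·(2/7) + 6 = 44/7.
For General C: with q = P(2), equating T's and B's payoffs gives 10q − 3 = −4q + 10 ⇒ q = 13/14.

44/7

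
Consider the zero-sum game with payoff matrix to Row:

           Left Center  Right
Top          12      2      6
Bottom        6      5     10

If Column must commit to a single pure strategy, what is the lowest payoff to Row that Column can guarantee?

5

Column maxima: Left → 12, Center → 5, Right → 10.
The smallest of these is 5.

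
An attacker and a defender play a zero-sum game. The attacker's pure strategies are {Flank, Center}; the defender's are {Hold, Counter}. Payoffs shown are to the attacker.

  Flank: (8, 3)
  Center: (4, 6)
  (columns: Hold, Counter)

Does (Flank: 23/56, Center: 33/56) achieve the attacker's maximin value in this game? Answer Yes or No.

Against Hold this mix gives (23/56)·8 + (33/56)·4 = 79/14.
Against Counter this mix gives (23/56)·3 + (33/56)·6 = 267/56.
The defender will play Counter, holding the attacker to 267/56. Shifting weight toward the row that does better against Counter would raise this floor (the equalizing mix achieves 36/7 against both Counter and Hold), so the proposed strategy is not optimal.

No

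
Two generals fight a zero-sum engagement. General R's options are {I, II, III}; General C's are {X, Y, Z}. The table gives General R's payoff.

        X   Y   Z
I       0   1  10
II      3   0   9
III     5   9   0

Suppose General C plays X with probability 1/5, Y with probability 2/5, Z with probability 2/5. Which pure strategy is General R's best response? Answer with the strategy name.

III

Expected payoff of I: (1/5)·0 + (2/5)·1 + (2/5)·10 = 22/5.
Expected payoff of II: (1/5)·3 + (2/5)·0 + (2/5)·9 = 21/5.
Expected payoff of III: (1/5)·5 + (2/5)·9 + (2/5)·0 = 23/5.
The largest is 23/5, so General R's best response is III.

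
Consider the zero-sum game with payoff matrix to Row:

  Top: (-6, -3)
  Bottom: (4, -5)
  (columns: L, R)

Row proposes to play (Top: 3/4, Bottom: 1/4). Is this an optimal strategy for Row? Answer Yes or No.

Yes

Against L this mix gives (3/4)·(-6) + (1/4)·4 = -7/2.
Against R this mix gives (3/4)·(-3) + (1/4)·(-5) = -7/2.
All of Column's active replies (L, R) yield -7/2, and no column does worse for Row. The mix makes Column indifferent and guarantees -7/2, so it is optimal.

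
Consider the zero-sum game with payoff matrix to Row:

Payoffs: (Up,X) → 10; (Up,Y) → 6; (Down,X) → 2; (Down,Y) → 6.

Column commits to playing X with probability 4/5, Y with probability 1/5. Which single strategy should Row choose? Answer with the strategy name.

Up

Expected payoff of Up: (4/5)·10 + (1/5)·6 = 46/5.
Expected payoff of Down: (4/5)·2 + (1/5)·6 = 14/5.
The largest is 46/5, so Row's best response is Up.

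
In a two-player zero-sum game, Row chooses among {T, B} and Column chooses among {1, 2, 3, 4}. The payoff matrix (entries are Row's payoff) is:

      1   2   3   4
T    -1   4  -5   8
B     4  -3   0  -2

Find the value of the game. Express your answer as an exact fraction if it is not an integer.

-5/4

Row minima: T → -5, B → -3; maximin = -3.
Column maxima: 1 → 4, 2 → 4, 3 → 0, 4 → 8; minimax = 0.
-3 ≠ 0, so there is no saddle point; optimal play is mixed.
1 is strictly dominated by 3 (it gives Row strictly more in every row), so Column never plays it.
4 is strictly dominated by 2 (it gives Row strictly more in every row), so Column never plays it.
On the remaining 2×2 (T, B vs 2, 3):
Let Row play T with probability p. Expected payoff against 2: 4p + (-3)(1−p) = 7p − 3; against 3: (-5)p + 0(1−p) = −5p.
Setting these equal: 7p − 3 = −5p ⇒ 12p = 3 ⇒ p = 1/4, and the value is (7)·(1/4) − 3 = -5/4.
For Column: with q = P(2), equating T's and B's payoffs gives 9q − 5 = −3q ⇒ q = 5/12.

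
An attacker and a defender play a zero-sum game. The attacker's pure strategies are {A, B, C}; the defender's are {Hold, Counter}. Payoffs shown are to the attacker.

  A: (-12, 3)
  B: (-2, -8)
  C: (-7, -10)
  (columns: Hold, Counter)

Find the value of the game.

-34/7

Row minima: A → -12, B → -8, C → -10; maximin = -8.
Column maxima: Hold → -2, Counter → 3; minimax = -2.
-8 ≠ -2, so there is no saddle point; optimal play is mixed.
C is strictly dominated by B, so the attacker never plays it.
On the remaining 2×2 (A, B vs Hold, Counter):
Let the attacker play A with probability p. Expected payoff against Hold: (-12)p + (-2)(1−p) = −10p − 2; against Counter: 3p + (-8)(1−p) = 11p − 8.
Setting these equal: −10p − 2 = 11p − 8 ⇒ −21p = -6 ⇒ p = 2/7, and the value is (-10)·(2/7) − 2 = -34/7.
For the defender: with q = P(Hold), equating A's and B's payoffs gives −15q + 3 = 6q − 8 ⇒ q = 11/21.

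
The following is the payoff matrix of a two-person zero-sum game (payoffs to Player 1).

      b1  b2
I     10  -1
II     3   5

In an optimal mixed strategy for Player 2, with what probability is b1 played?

6/13

Row minima: I → -1, II → 3; maximin = 3.
Column maxima: b1 → 10, b2 → 5; minimax = 5.
3 ≠ 5, so there is no saddle point; optimal play is mixed.
Let Player 1 play I with probability p. Expected payoff against b1: 10p + 3(1−p) = 7p + 3; against b2: (-1)p + 5(1−p) = −6p + 5.
Setting these equal: 7p + 3 = −6p + 5 ⇒ 13p = 2 ⇒ p = 2/13, and the value is (7)·(2/13) + 3 = 53/13.
For Player 2: with q = P(b1), equating I's and II's payoffs gives 11q − 1 = −2q + 5 ⇒ q = 6/13.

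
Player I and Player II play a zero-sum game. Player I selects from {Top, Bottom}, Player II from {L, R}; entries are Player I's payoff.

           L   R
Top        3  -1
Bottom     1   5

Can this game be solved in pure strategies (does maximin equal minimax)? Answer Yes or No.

No

Row minima: Top → -1, Bottom → 1; maximin = 1.
Column maxima: L → 3, R → 5; minimax = 3.
1 ≠ 3, so no pure-strategy equilibrium exists.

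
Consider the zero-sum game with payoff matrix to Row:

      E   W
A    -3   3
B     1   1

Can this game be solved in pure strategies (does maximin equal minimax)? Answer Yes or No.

Row minima: A → -3, B → 1; maximin = 1.
Column maxima: E → 1, W → 3; minimax = 1.
maximin = minimax = 1, so a saddle point exists.

Yes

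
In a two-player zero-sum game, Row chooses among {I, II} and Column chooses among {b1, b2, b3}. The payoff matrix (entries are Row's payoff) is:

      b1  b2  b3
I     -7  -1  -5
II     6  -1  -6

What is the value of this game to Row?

-36/7

Row minima: I → -7, II → -6; maximin = -6.
Column maxima: b1 → 6, b2 → -1, b3 → -5; minimax = -5.
-6 ≠ -5, so there is no saddle point; optimal play is mixed.
b2 is strictly dominated by b3 (it gives Row strictly more in every row), so Column never plays it.
On the remaining 2×2 (I, II vs b1, b3):
Let Row play I with probability p. Expected payoff against b1: (-7)p + 6(1−p) = −13p + 6; against b3: (-5)p + (-6)(1−p) = p − 6.
Setting these equal: −13p + 6 = p − 6 ⇒ −14p = -12 ⇒ p = 6/7, and the value is (-13)·(6/7) + 6 = -36/7.
For Column: with q = P(b1), equating I's and II's payoffs gives −2q − 5 = 12q − 6 ⇒ q = 1/14.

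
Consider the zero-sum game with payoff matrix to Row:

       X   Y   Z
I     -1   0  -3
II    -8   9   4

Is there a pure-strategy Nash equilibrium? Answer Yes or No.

Row minima: I → -3, II → -8; maximin = -3.
Column maxima: X → -1, Y → 9, Z → 4; minimax = -1.
-3 ≠ -1, so no pure-strategy equilibrium exists.

No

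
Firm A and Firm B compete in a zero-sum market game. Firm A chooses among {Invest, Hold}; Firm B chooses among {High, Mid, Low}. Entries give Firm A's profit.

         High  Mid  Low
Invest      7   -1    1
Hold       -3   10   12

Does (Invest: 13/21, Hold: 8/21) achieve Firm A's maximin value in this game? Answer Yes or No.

Against High this mix gives (13/21)·7 + (8/21)·(-3) = 67/21.
Against Mid this mix gives (13/21)·(-1) + (8/21)·10 = 67/21.
Against Low this mix gives (13/21)·1 + (8/21)·12 = 109/21.
All of Firm B's active replies (High, Mid) yield 67/21, and no column does worse for Firm A. The mix makes Firm B indifferent and guarantees 67/21, so it is optimal.

Yes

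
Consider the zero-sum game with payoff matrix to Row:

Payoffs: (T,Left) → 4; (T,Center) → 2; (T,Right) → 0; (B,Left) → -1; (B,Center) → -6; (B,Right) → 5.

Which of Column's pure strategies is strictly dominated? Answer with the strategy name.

Center holds Row's payoff strictly below Left in every row: 2 < 4, -6 < -1.
So Left is strictly dominated for Column.

Left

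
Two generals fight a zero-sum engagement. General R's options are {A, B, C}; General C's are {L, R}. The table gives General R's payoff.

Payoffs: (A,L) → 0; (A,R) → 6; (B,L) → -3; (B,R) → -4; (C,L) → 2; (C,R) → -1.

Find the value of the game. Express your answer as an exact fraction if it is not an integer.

4/3

Row minima: A → 0, B → -4, C → -1; maximin = 0.
Column maxima: L → 2, R → 6; minimax = 2.
0 ≠ 2, so there is no saddle point; optimal play is mixed.
B is strictly dominated by A, so General R never plays it.
On the remaining 2×2 (A, C vs L, R):
Let General R play A with probability p. Expected payoff against L: 0p + 2(1−p) = −2p + 2; against R: 6p + (-1)(1−p) = 7p − 1.
Setting these equal: −2p + 2 = 7p − 1 ⇒ −9p = -3 ⇒ p = 1/3, and the value is (-2)·(1/3) + 2 = 4/3.
For General C: with q = P(L), equating A's and C's payoffs gives −6q + 6 = 3q − 1 ⇒ q = 7/9.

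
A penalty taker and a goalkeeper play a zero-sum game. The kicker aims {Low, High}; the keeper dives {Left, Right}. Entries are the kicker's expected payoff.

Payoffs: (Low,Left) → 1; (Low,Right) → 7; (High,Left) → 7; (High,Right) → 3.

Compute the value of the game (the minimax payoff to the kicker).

23/5

Row minima: Low → 1, High → 3; maximin = 3.
Column maxima: Left → 7, Right → 7; minimax = 7.
3 ≠ 7, so there is no saddle point; optimal play is mixed.
Let the kicker play Low with probability p. Expected payoff against Left: 1p + 7(1−p) = −6p + 7; against Right: 7p + 3(1−p) = 4p + 3.
Setting these equal: −6p + 7 = 4p + 3 ⇒ −10p = -4 ⇒ p = 2/5, and the value is (-6)·(2/5) + 7 = 23/5.
For the keeper: with q = P(Left), equating Low's and High's payoffs gives −6q + 7 = 4q + 3 ⇒ q = 2/5.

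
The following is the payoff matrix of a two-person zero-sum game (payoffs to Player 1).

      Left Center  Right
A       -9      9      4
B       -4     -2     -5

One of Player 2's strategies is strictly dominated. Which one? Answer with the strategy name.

Left holds Player 1's payoff strictly below Center in every row: -9 < 9, -4 < -2.
So Center is strictly dominated for Player 2.

Center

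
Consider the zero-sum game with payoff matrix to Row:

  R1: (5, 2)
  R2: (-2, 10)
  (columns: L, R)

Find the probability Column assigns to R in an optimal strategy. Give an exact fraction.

Row minima: R1 → 2, R2 → -2; maximin = 2.
Column maxima: L → 5, R → 10; minimax = 5.
2 ≠ 5, so there is no saddle point; optimal play is mixed.
Let Row play R1 with probability p. Expected payoff against L: 5p + (-2)(1−p) = 7p − 2; against R: 2p + 10(1−p) = −8p + 10.
Setting these equal: 7p − 2 = −8p + 10 ⇒ 15p = 12 ⇒ p = 4/5, and the value is (7)·(4/5) − 2 = 18/5.
For Column: with q = P(L), equating R1's and R2's payoffs gives 3q + 2 = −12q + 10 ⇒ q = 8/15.

7/15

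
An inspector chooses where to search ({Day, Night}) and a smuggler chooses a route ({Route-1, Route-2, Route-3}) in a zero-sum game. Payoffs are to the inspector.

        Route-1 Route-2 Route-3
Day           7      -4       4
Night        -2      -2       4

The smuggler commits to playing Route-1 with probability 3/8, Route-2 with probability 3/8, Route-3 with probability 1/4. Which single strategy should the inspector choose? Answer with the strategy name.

Expected payoff of Day: (3/8)·7 + (3/8)·(-4) + (1/4)·4 = 17/8.
Expected payoff of Night: (3/8)·(-2) + (3/8)·(-2) + (1/4)·4 = -1/2.
The largest is 17/8, so the inspector's best response is Day.

Day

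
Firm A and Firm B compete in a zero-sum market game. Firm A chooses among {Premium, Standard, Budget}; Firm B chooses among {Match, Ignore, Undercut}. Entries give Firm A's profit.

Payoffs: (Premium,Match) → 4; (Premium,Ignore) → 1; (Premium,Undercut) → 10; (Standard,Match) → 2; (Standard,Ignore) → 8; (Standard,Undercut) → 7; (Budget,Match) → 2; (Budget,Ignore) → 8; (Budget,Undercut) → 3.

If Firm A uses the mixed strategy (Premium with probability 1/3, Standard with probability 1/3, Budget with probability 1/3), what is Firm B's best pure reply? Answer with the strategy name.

Match

If Firm B plays Match, Firm A's expected payoff is (1/3)·4 + (1/3)·2 + (1/3)·2 = 8/3.
If Firm B plays Ignore, Firm A's expected payoff is (1/3)·1 + (1/3)·8 + (1/3)·8 = 17/3.
If Firm B plays Undercut, Firm A's expected payoff is (1/3)·10 + (1/3)·7 + (1/3)·3 = 20/3.
Firm B minimizes Firm A's payoff; the smallest is 8/3, so the best response is Match.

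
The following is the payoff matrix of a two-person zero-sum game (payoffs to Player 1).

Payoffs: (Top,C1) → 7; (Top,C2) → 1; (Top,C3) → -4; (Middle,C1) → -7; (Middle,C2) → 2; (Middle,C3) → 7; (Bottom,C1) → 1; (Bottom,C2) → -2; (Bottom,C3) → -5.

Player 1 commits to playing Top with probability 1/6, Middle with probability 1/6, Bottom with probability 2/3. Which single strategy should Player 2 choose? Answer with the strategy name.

If Player 2 plays C1, Player 1's expected payoff is (1/6)·7 + (1/6)·(-7) + (2/3)·1 = 2/3.
If Player 2 plays C2, Player 1's expected payoff is (1/6)·1 + (1/6)·2 + (2/3)·(-2) = -5/6.
If Player 2 plays C3, Player 1's expected payoff is (1/6)·(-4) + (1/6)·7 + (2/3)·(-5) = -17/6.
Player 2 minimizes Player 1's payoff; the smallest is -17/6, so the best response is C3.

C3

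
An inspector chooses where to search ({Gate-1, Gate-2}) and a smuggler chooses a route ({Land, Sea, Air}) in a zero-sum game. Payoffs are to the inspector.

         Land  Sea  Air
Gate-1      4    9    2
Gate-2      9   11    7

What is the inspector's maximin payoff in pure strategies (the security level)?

7

Row minima: Gate-1 → 2, Gate-2 → 7.
The best of these is 7.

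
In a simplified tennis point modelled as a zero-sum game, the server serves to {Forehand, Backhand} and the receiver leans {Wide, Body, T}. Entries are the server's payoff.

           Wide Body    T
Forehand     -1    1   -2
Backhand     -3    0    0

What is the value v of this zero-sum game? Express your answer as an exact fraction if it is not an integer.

Row minima: Forehand → -2, Backhand → -3; maximin = -2.
Column maxima: Wide → -1, Body → 1, T → 0; minimax = -1.
-2 ≠ -1, so there is no saddle point; optimal play is mixed.
Body is strictly dominated by Wide (it gives the server strictly more in every row), so the receiver never plays it.
On the remaining 2×2 (Forehand, Backhand vs Wide, T):
Let the server play Forehand with probability p. Expected payoff against Wide: (-1)p + (-3)(1−p) = 2p − 3; against T: (-2)p + 0(1−p) = −2p.
Setting these equal: 2p − 3 = −2p ⇒ 4p = 3 ⇒ p = 3/4, and the value is (2)·(3/4) − 3 = -3/2.
For the receiver: with q = P(Wide), equating Forehand's and Backhand's payoffs gives q − 2 = −3q ⇒ q = 1/2.

-3/2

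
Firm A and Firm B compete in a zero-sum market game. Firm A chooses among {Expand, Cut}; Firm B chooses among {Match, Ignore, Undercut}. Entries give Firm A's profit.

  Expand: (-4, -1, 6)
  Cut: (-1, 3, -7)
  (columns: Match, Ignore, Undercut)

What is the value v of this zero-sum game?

Row minima: Expand → -4, Cut → -7; maximin = -4.
Column maxima: Match → -1, Ignore → 3, Undercut → 6; minimax = -1.
-4 ≠ -1, so there is no saddle point; optimal play is mixed.
Ignore is strictly dominated by Match (it gives Firm A strictly more in every row), so Firm B never plays it.
On the remaining 2×2 (Expand, Cut vs Match, Undercut):
Let Firm A play Expand with probability p. Expected payoff against Match: (-4)p + (-1)(1−p) = −3p − 1; against Undercut: 6p + (-7)(1−p) = 13p − 7.
Setting these equal: −3p − 1 = 13p − 7 ⇒ −16p = -6 ⇒ p = 3/8, and the value is (-3)·(3/8) − 1 = -17/8.
For Firm B: with q = P(Match), equating Expand's and Cut's payoffs gives −10q + 6 = 6q − 7 ⇒ q = 13/16.

-17/8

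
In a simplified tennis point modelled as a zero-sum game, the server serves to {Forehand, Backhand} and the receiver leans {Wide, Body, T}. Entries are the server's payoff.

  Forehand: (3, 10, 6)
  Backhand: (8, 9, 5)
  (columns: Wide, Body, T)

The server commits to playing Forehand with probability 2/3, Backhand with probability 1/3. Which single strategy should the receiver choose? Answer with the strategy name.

Wide

If the receiver plays Wide, the server's expected payoff is (2/3)·3 + (1/3)·8 = 14/3.
If the receiver plays Body, the server's expected payoff is (2/3)·10 + (1/3)·9 = 29/3.
If the receiver plays T, the server's expected payoff is (2/3)·6 + (1/3)·5 = 17/3.
The receiver minimizes the server's payoff; the smallest is 14/3, so the best response is Wide.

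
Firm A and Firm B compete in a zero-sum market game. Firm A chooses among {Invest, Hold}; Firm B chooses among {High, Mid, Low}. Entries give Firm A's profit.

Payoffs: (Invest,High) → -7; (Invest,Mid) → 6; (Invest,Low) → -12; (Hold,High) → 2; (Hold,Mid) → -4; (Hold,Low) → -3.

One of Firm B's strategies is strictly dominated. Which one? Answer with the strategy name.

Low holds Firm A's payoff strictly below High in every row: -12 < -7, -3 < 2.
So High is strictly dominated for Firm B.

High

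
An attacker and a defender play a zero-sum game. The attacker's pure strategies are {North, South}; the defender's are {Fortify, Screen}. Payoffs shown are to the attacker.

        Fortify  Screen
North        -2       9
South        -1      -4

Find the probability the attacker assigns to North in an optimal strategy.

3/14

Row minima: North → -2, South → -4; maximin = -2.
Column maxima: Fortify → -1, Screen → 9; minimax = -1.
-2 ≠ -1, so there is no saddle point; optimal play is mixed.
Let the attacker play North with probability p. Expected payoff against Fortify: (-2)p + (-1)(1−p) = −p − 1; against Screen: 9p + (-4)(1−p) = 13p − 4.
Setting these equal: −p − 1 = 13p − 4 ⇒ −14p = -3 ⇒ p = 3/14, and the value is (-1)·(3/14) − 1 = -17/14.
For the defender: with q = P(Fortify), equating North's and South's payoffs gives −11q + 9 = 3q − 4 ⇒ q = 13/14.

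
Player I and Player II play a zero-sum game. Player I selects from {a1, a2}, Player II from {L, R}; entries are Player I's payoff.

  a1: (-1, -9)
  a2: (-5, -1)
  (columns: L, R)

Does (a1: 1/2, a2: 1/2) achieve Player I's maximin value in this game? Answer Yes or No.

Against L this mix gives (1/2)·(-1) + (1/2)·(-5) = -3.
Against R this mix gives (1/2)·(-9) + (1/2)·(-1) = -5.
Player II will play R, holding Player I to -5. Shifting weight toward the row that does better against R would raise this floor (the equalizing mix achieves -11/3 against both R and L), so the proposed strategy is not optimal.

No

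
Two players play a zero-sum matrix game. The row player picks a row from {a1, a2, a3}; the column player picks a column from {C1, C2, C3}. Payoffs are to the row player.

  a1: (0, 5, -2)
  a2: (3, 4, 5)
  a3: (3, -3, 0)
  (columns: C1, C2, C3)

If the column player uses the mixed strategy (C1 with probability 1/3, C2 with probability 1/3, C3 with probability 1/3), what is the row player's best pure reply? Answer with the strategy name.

Expected payoff of a1: (1/3)·0 + (1/3)·5 + (1/3)·(-2) = 1.
Expected payoff of a2: (1/3)·3 + (1/3)·4 + (1/3)·5 = 4.
Expected payoff of a3: (1/3)·3 + (1/3)·(-3) + (1/3)·0 = 0.
The largest is 4, so the row player's best response is a2.

a2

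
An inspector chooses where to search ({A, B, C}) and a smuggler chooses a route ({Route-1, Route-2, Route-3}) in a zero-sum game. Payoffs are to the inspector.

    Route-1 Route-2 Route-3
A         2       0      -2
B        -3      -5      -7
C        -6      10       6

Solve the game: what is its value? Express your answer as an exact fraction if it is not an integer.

Row minima: A → -2, B → -7, C → -6; maximin = -2.
Column maxima: Route-1 → 2, Route-2 → 10, Route-3 → 6; minimax = 2.
-2 ≠ 2, so there is no saddle point; optimal play is mixed.
B is strictly dominated by A, so the inspector never plays it.
Route-2 is strictly dominated by Route-3 (it gives the inspector strictly more in every row), so the smuggler never plays it.
On the remaining 2×2 (A, C vs Route-1, Route-3):
Let the inspector play A with probability p. Expected payoff against Route-1: 2p + (-6)(1−p) = 8p − 6; against Route-3: (-2)p + 6(1−p) = −8p + 6.
Setting these equal: 8p − 6 = −8p + 6 ⇒ 16p = 12 ⇒ p = 3/4, and the value is (8)·(3/4) − 6 = 0.
For the smuggler: with q = P(Route-1), equating A's and C's payoffs gives 4q − 2 = −12q + 6 ⇒ q = 1/2.

0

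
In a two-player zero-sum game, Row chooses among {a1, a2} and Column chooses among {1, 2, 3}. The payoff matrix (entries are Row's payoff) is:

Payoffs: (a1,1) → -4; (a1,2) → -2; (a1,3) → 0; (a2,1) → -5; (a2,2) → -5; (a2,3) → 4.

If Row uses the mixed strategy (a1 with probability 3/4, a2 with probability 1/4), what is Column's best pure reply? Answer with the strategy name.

1

If Column plays 1, Row's expected payoff is (3/4)·(-4) + (1/4)·(-5) = -17/4.
If Column plays 2, Row's expected payoff is (3/4)·(-2) + (1/4)·(-5) = -11/4.
If Column plays 3, Row's expected payoff is (3/4)·0 + (1/4)·4 = 1.
Column minimizes Row's payoff; the smallest is -17/4, so the best response is 1.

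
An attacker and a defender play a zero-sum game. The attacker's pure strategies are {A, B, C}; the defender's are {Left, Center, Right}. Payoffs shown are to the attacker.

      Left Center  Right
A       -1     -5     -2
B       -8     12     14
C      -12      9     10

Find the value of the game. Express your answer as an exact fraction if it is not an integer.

Row minima: A → -5, B → -8, C → -12; maximin = -5.
Column maxima: Left → -1, Center → 12, Right → 14; minimax = -1.
-5 ≠ -1, so there is no saddle point; optimal play is mixed.
C is strictly dominated by B, so the attacker never plays it.
Right is strictly dominated by Center (it gives the attacker strictly more in every row), so the defender never plays it.
On the remaining 2×2 (A, B vs Left, Center):
Let the attacker play A with probability p. Expected payoff against Left: (-1)p + (-8)(1−p) = 7p − 8; against Center: (-5)p + 12(1−p) = −17p + 12.
Setting these equal: 7p − 8 = −17p + 12 ⇒ 24p = 20 ⇒ p = 5/6, and the value is (7)·(5/6) − 8 = -13/6.
For the defender: with q = P(Left), equating A's and B's payoffs gives 4q − 5 = −20q + 12 ⇒ q = 17/24.

-13/6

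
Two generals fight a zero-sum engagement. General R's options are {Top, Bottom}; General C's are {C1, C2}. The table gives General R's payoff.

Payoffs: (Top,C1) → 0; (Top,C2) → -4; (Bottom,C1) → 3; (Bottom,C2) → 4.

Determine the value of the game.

Row minima: Top → -4, Bottom → 3; maximin = 3.
Column maxima: C1 → 3, C2 → 4; minimax = 3.
Since maximin = minimax = 3, there is a saddle point and the value is 3.

3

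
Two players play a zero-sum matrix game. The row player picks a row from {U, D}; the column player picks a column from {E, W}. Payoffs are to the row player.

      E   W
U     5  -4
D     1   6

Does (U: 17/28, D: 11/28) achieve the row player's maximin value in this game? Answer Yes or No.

No

Against E this mix gives (17/28)·5 + (11/28)·1 = 24/7.
Against W this mix gives (17/28)·(-4) + (11/28)·6 = -1/14.
The column player will play W, holding the row player to -1/14. Shifting weight toward the row that does better against W would raise this floor (the equalizing mix achieves 17/7 against both W and E), so the proposed strategy is not optimal.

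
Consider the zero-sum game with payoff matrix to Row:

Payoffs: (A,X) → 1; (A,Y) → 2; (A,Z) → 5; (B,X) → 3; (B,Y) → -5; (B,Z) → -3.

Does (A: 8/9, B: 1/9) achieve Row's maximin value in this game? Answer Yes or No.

Yes

Against X this mix gives (8/9)·1 + (1/9)·3 = 11/9.
Against Y this mix gives (8/9)·2 + (1/9)·(-5) = 11/9.
Against Z this mix gives (8/9)·5 + (1/9)·(-3) = 37/9.
All of Column's active replies (X, Y) yield 11/9, and no column does worse for Row. The mix makes Column indifferent and guarantees 11/9, so it is optimal.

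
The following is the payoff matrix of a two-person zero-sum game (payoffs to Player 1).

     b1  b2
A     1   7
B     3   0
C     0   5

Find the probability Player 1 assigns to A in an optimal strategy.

Row minima: A → 1, B → 0, C → 0; maximin = 1.
Column maxima: b1 → 3, b2 → 7; minimax = 3.
1 ≠ 3, so there is no saddle point; optimal play is mixed.
C is strictly dominated by A, so Player 1 never plays it.
On the remaining 2×2 (A, B vs b1, b2):
Let Player 1 play A with probability p. Expected payoff against b1: 1p + 3(1−p) = −2p + 3; against b2: 7p + 0(1−p) = 7p.
Setting these equal: −2p + 3 = 7p ⇒ −9p = -3 ⇒ p = 1/3, and the value is (-2)·(1/3) + 3 = 7/3.
For Player 2: with q = P(b1), equating A's and B's payoffs gives −6q + 7 = 3q ⇒ q = 7/9.

1/3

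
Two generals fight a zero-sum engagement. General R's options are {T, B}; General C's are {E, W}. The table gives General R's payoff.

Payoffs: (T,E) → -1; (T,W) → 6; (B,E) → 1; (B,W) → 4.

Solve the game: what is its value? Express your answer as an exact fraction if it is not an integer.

Row minima: T → -1, B → 1; maximin = 1.
Column maxima: E → 1, W → 6; minimax = 1.
Since maximin = minimax = 1, there is a saddle point and the value is 1.

1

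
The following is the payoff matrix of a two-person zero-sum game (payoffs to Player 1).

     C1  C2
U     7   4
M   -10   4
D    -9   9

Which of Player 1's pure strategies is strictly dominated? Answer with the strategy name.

M

D gives a strictly higher payoff than M against every column: -9 > -10, 9 > 4.
So M is strictly dominated and Player 1 never plays it.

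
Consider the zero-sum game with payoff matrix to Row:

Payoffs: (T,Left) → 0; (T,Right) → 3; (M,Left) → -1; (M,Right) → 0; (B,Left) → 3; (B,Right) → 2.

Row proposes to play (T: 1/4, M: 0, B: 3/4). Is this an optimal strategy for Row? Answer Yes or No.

Yes

Against Left this mix gives (1/4)·0 + (3/4)·3 = 9/4.
Against Right this mix gives (1/4)·3 + (3/4)·2 = 9/4.
All of Column's active replies (Left, Right) yield 9/4, and no column does worse for Row. The mix makes Column indifferent and guarantees 9/4, so it is optimal.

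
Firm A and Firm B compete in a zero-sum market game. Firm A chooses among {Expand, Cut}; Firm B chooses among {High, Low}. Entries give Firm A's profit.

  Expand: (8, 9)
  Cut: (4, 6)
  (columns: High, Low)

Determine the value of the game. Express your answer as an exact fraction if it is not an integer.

8

Row minima: Expand → 8, Cut → 4; maximin = 8.
Column maxima: High → 8, Low → 9; minimax = 8.
Since maximin = minimax = 8, there is a saddle point and the value is 8.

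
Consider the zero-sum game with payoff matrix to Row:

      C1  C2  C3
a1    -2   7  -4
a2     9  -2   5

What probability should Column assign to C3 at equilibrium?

1/2

Row minima: a1 → -4, a2 → -2; maximin = -2.
Column maxima: C1 → 9, C2 → 7, C3 → 5; minimax = 5.
-2 ≠ 5, so there is no saddle point; optimal play is mixed.
C1 is strictly dominated by C3 (it gives Row strictly more in every row), so Column never plays it.
On the remaining 2×2 (a1, a2 vs C2, C3):
Let Row play a1 with probability p. Expected payoff against C2: 7p + (-2)(1−p) = 9p − 2; against C3: (-4)p + 5(1−p) = −9p + 5.
Setting these equal: 9p − 2 = −9p + 5 ⇒ 18p = 7 ⇒ p = 7/18, and the value is (9)·(7/18) − 2 = 3/2.
For Column: with q = P(C2), equating a1's and a2's payoffs gives 11q − 4 = −7q + 5 ⇒ q = 1/2.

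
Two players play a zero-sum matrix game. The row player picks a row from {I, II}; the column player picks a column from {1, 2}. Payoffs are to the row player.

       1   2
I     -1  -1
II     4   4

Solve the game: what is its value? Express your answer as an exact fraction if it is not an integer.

Row minima: I → -1, II → 4; maximin = 4.
Column maxima: 1 → 4, 2 → 4; minimax = 4.
Since maximin = minimax = 4, there is a saddle point and the value is 4.

4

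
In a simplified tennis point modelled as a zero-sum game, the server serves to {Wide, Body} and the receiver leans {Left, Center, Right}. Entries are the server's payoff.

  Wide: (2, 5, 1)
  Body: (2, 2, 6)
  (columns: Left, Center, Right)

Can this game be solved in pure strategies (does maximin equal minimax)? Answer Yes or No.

Row minima: Wide → 1, Body → 2; maximin = 2.
Column maxima: Left → 2, Center → 5, Right → 6; minimax = 2.
maximin = minimax = 2, so a saddle point exists.

Yes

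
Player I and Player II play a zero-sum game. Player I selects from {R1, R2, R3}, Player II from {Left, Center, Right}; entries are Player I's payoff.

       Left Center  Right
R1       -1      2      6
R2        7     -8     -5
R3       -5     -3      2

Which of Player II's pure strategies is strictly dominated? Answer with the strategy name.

Right

Center holds Player I's payoff strictly below Right in every row: 2 < 6, -8 < -5, -3 < 2.
So Right is strictly dominated for Player II.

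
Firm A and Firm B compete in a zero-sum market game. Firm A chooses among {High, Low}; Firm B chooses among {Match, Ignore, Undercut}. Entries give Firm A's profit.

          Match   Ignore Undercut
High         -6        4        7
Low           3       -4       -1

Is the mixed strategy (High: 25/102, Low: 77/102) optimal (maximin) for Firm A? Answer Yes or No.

No

Against Match this mix gives (25/102)·(-6) + (77/102)·3 = 27/34.
Against Ignore this mix gives (25/102)·4 + (77/102)·(-4) = -104/51.
Against Undercut this mix gives (25/102)·7 + (77/102)·(-1) = 49/51.
Firm B will play Ignore, holding Firm A to -104/51. Shifting weight toward the row that does better against Ignore would raise this floor (the equalizing mix achieves -12/17 against both Ignore and Match), so the proposed strategy is not optimal.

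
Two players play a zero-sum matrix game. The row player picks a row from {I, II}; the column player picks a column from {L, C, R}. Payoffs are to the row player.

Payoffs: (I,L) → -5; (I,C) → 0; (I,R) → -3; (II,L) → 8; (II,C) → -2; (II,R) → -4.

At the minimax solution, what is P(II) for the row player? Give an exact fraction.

1/7

Row minima: I → -5, II → -4; maximin = -4.
Column maxima: L → 8, C → 0, R → -3; minimax = -3.
-4 ≠ -3, so there is no saddle point; optimal play is mixed.
C is strictly dominated by R (it gives the row player strictly more in every row), so the column player never plays it.
On the remaining 2×2 (I, II vs L, R):
Let the row player play I with probability p. Expected payoff against L: (-5)p + 8(1−p) = −13p + 8; against R: (-3)p + (-4)(1−p) = p − 4.
Setting these equal: −13p + 8 = p − 4 ⇒ −14p = -12 ⇒ p = 6/7, and the value is (-13)·(6/7) + 8 = -22/7.
For the column player: with q = P(L), equating I's and II's payoffs gives −2q − 3 = 12q − 4 ⇒ q = 1/14.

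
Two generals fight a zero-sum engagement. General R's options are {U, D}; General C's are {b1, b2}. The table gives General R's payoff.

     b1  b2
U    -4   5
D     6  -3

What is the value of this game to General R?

Row minima: U → -4, D → -3; maximin = -3.
Column maxima: b1 → 6, b2 → 5; minimax = 5.
-3 ≠ 5, so there is no saddle point; optimal play is mixed.
Let General R play U with probability p. Expected payoff against b1: (-4)p + 6(1−p) = −10p + 6; against b2: 5p + (-3)(1−p) = 8p − 3.
Setting these equal: −10p + 6 = 8p − 3 ⇒ −18p = -9 ⇒ p = 1/2, and the value is (-10)·(1/2) + 6 = 1.
For General C: with q = P(b1), equating U's and D's payoffs gives −9q + 5 = 9q − 3 ⇒ q = 4/9.

1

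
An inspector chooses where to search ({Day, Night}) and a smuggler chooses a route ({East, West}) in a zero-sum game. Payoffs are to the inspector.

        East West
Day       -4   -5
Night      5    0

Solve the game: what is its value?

0

Row minima: Day → -5, Night → 0; maximin = 0.
Column maxima: East → 5, West → 0; minimax = 0.
Since maximin = minimax = 0, there is a saddle point and the value is 0.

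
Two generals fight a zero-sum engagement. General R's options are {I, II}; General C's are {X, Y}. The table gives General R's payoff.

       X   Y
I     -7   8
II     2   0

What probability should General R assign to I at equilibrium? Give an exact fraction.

Row minima: I → -7, II → 0; maximin = 0.
Column maxima: X → 2, Y → 8; minimax = 2.
0 ≠ 2, so there is no saddle point; optimal play is mixed.
Let General R play I with probability p. Expected payoff against X: (-7)p + 2(1−p) = −9p + 2; against Y: 8p + 0(1−p) = 8p.
Setting these equal: −9p + 2 = 8p ⇒ −17p = -2 ⇒ p = 2/17, and the value is (-9)·(2/17) + 2 = 16/17.
For General C: with q = P(X), equating I's and II's payoffs gives −15q + 8 = 2q ⇒ q = 8/17.

2/17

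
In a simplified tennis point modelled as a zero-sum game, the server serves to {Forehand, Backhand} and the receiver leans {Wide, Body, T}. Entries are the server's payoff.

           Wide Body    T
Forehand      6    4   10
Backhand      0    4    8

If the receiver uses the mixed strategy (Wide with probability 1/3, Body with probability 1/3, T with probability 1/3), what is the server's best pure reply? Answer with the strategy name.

Forehand

Expected payoff of Forehand: (1/3)·6 + (1/3)·4 + (1/3)·10 = 20/3.
Expected payoff of Backhand: (1/3)·0 + (1/3)·4 + (1/3)·8 = 4.
The largest is 20/3, so the server's best response is Forehand.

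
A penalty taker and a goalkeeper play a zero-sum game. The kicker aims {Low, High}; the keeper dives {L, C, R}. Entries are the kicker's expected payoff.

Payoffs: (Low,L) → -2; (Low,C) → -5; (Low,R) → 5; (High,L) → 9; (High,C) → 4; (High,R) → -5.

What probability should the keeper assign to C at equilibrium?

10/19

Row minima: Low → -5, High → -5; maximin = -5.
Column maxima: L → 9, C → 4, R → 5; minimax = 4.
-5 ≠ 4, so there is no saddle point; optimal play is mixed.
L is strictly dominated by C (it gives the kicker strictly more in every row), so the keeper never plays it.
On the remaining 2×2 (Low, High vs C, R):
Let the kicker play Low with probability p. Expected payoff against C: (-5)p + 4(1−p) = −9p + 4; against R: 5p + (-5)(1−p) = 10p − 5.
Setting these equal: −9p + 4 = 10p − 5 ⇒ −19p = -9 ⇒ p = 9/19, and the value is (-9)·(9/19) + 4 = -5/19.
For the keeper: with q = P(C), equating Low's and High's payoffs gives −10q + 5 = 9q − 5 ⇒ q = 10/19.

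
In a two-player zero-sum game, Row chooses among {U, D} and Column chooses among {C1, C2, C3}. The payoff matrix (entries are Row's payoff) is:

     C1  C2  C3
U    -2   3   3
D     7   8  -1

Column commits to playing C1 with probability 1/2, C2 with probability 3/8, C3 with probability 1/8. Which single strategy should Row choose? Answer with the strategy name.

Expected payoff of U: (1/2)·(-2) + (3/8)·3 + (1/8)·3 = 1/2.
Expected payoff of D: (1/2)·7 + (3/8)·8 + (1/8)·(-1) = 51/8.
The largest is 51/8, so Row's best response is D.

D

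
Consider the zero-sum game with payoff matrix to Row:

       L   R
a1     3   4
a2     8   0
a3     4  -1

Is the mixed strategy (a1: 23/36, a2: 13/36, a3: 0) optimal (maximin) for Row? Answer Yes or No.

No

Against L this mix gives (23/36)·3 + (13/36)·8 = 173/36.
Against R this mix gives (23/36)·4 + (13/36)·0 = 23/9.
Column will play R, holding Row to 23/9. Shifting weight toward the row that does better against R would raise this floor (the equalizing mix achieves 32/9 against both R and L), so the proposed strategy is not optimal.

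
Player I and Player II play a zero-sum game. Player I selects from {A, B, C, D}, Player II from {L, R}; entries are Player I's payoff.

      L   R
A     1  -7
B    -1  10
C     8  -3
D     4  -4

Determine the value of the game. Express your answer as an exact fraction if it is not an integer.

7/2

Row minima: A → -7, B → -1, C → -3, D → -4; maximin = -1.
Column maxima: L → 8, R → 10; minimax = 8.
-1 ≠ 8, so there is no saddle point; optimal play is mixed.
A is strictly dominated by C, so Player I never plays it.
D is strictly dominated by C, so Player I never plays it.
On the remaining 2×2 (B, C vs L, R):
Let Player I play B with probability p. Expected payoff against L: (-1)p + 8(1−p) = −9p + 8; against R: 10p + (-3)(1−p) = 13p − 3.
Setting these equal: −9p + 8 = 13p − 3 ⇒ −22p = -11 ⇒ p = 1/2, and the value is (-9)·(1/2) + 8 = 7/2.
For Player II: with q = P(L), equating B's and C's payoffs gives −11q + 10 = 11q − 3 ⇒ q = 13/22.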